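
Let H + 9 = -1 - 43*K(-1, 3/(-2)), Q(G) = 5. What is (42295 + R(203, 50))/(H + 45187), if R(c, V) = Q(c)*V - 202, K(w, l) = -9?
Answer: 42343/45564 ≈ 0.92931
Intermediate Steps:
H = 377 (H = -9 + (-1 - 43*(-9)) = -9 + (-1 + 387) = -9 + 386 = 377)
R(c, V) = -202 + 5*V (R(c, V) = 5*V - 202 = -202 + 5*V)
(42295 + R(203, 50))/(H + 45187) = (42295 + (-202 + 5*50))/(377 + 45187) = (42295 + (-202 + 250))/45564 = (42295 + 48)*(1/45564) = 42343*(1/45564) = 42343/45564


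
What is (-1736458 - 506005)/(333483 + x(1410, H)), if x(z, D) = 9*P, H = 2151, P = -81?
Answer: -2242463/332754 ≈ -6.7391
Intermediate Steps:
x(z, D) = -729 (x(z, D) = 9*(-81) = -729)
(-1736458 - 506005)/(333483 + x(1410, H)) = (-1736458 - 506005)/(333483 - 729) = -2242463/332754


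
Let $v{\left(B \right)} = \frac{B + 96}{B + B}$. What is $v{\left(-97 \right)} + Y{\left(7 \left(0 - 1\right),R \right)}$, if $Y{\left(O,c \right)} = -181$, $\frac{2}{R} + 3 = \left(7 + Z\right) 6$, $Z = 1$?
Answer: $- \frac{35113}{194} \approx -180.99$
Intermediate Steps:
$v{\left(B \right)} = \frac{96 + B}{2 B}$
$R = \frac{2}{45}$ ($R = \frac{2}{-3 + \left(7 + 1\right) 6} = \frac{2}{-3 + 8 \cdot 6} = \frac{2}{-3 + 48} = \frac{2}{45} \approx 0.044444$)
$v{\left(-97 \right)} + Y{\left(7 \left(0 - 1\right),R \right)} = \frac{96 - 97}{2 \left(-97\right)} - 181 = \frac{1}{2} \left(- \frac{1}{97}\right) \left(-1\right) - 181 = \frac{1}{194} - 181 = - \frac{35113}{194}$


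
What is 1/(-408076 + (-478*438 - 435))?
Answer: -1/617875 ≈ -1.6184e-6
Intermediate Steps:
1/(-408076 + (-478*438 - 435)) = 1/(-408076 + (-209364 - 435)) = 1/(-408076 - 209799) = 1/(-617875) = -1/617875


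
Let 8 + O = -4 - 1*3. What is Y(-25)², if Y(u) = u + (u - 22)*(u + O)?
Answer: 3441025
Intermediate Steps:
O = -15 (O = -8 + (-4 - 1*3) = -8 + (-4 - 3) = -8 - 7 = -15)
Y(u) = u + (-22 + u)*(-15 + u) (Y(u) = u + (u - 22)*(u - 15) = u + (-22 + u)*(-15 + u))
Y(-25)² = (330 + (-25)² - 36*(-25))² = (330 + 625 + 900)² = 1855² = 3441025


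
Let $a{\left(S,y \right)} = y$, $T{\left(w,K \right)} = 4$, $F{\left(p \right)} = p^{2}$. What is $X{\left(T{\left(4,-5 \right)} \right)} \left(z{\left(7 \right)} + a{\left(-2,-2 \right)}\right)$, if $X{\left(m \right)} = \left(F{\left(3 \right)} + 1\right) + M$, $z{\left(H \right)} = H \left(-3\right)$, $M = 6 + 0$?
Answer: $-368$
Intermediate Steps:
$M = 6$
$z{\left(H \right)} = - 3 H$
$X{\left(m \right)} = 16$ ($X{\left(m \right)} = \left(3^{2} + 1\right) + 6 = \left(9 + 1\right) + 6 = 10 + 6 = 16$)
$X{\left(T{\left(4,-5 \right)} \right)} \left(z{\left(7 \right)} + a{\left(-2,-2 \right)}\right) = 16 \left(\left(-3\right) 7 - 2\right) = 16 \left(-21 - 2\right) = 16 \left(-23\right) = -368$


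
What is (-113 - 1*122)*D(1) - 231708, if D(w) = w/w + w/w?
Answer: -232178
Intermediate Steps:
D(w) = 2 (D(w) = 1 + 1 = 2)
(-113 - 1*122)*D(1) - 231708 = (-113 - 1*122)*2 - 231708 = (-113 - 122)*2 - 231708 = -235*2 - 231708 = -470 - 231708 = -232178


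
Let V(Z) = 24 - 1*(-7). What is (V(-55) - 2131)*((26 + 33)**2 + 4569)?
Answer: -16905000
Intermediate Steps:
V(Z) = 31 (V(Z) = 24 + 7 = 31)
(V(-55) - 2131)*((26 + 33)**2 + 4569) = (31 - 2131)*((26 + 33)**2 + 4569) = -2100*(59**2 + 4569) = -2100*(3481 + 4569) = -2100*8050 = -16905000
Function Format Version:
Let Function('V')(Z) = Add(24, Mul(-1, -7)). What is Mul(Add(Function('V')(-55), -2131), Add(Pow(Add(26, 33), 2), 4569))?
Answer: -16905000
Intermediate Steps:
Function('V')(Z) = 31 (Function('V')(Z) = Add(24, 7) = 31)
Mul(Add(Function('V')(-55), -2131), Add(Pow(Add(26, 33), 2), 4569)) = Mul(Add(31, -2131), Add(Pow(Add(26, 33), 2), 4569)) = Mul(-2100, Add(Pow(59, 2), 4569)) = Mul(-2100, Add(3481, 4569)) = Mul(-2100, 8050) = -16905000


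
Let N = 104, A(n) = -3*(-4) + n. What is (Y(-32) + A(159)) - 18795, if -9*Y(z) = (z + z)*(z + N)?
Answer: -18112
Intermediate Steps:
A(n) = 12 + n
Y(z) = -2*z*(104 + z)/9 (Y(z) = -(z + z)*(z + 104)/9 = -2*z*(104 + z)/9)
(Y(-32) + A(159)) - 18795 = (-2/9*(-32)*(104 - 32) + (12 + 159)) - 18795 = (-2/9*(-32)*72 + 171) - 18795 = (512 + 171) - 18795 = 683 - 18795 = -18112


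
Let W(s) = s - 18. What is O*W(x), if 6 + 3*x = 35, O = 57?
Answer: -475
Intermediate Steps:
x = 29/3 (x = -2 + (1/3)*35 = -2 + 35/3 = 29/3 ≈ 9.6667)
W(s) = -18 + s
O*W(x) = 57*(-18 + 29/3) = 57*(-25/3) = -475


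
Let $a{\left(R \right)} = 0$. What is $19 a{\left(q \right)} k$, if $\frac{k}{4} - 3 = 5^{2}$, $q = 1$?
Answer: $0$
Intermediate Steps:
$k = 112$ ($k = 12 + 4 \cdot 5^{2} = 12 + 4 \cdot 25 = 12 + 100 = 112$)
$19 a{\left(q \right)} k = 19 \cdot 0 \cdot 112 = 0 \cdot 112 = 0$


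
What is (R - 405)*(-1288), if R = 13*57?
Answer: -432768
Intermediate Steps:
R = 741
(R - 405)*(-1288) = (741 - 405)*(-1288) = 336*(-1288) = -432768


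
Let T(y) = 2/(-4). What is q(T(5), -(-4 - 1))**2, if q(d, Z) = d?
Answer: 1/4 ≈ 0.25000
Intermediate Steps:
T(y) = -1/2 (T(y) = 2*(-1/4) = -1/2)
q(T(5), -(-4 - 1))**2 = (-1/2)**2 = 1/4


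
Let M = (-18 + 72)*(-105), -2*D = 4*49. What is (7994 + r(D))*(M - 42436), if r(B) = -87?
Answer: -380374142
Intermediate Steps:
D = -98 (D = -2*49 = -1/2*196 = -98)
M = -5670 (M = 54*(-105) = -5670)
(7994 + r(D))*(M - 42436) = (7994 - 87)*(-5670 - 42436) = 7907*(-48106) = -380374142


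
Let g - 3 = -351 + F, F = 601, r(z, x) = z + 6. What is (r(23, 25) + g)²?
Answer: 79524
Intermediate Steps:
r(z, x) = 6 + z
g = 253 (g = 3 + (-351 + 601) = 3 + 250 = 253)
(r(23, 25) + g)² = ((6 + 23) + 253)² = (29 + 253)² = 282² = 79524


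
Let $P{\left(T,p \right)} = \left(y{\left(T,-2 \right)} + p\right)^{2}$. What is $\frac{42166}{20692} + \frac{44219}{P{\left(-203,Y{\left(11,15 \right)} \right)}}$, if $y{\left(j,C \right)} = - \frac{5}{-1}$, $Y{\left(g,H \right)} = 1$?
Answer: $\frac{229124381}{186228} \approx 1230.3$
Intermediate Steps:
$y{\left(j,C \right)} = 5$ ($y{\left(j,C \right)} = \left(-5\right) \left(-1\right) = 5$)
$P{\left(T,p \right)} = \left(5 + p\right)^{2}$
$\frac{42166}{20692} + \frac{44219}{P{\left(-203,Y{\left(11,15 \right)} \right)}} = \frac{42166}{20692} + \frac{44219}{\left(5 + 1\right)^{2}} = 42166 \cdot \frac{1}{20692} + \frac{44219}{6^{2}} = \frac{21083}{10346} + \frac{44219}{36} = \frac{229124381}{186228}$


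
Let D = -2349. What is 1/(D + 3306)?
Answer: 1/957 ≈ 0.0010449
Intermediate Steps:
1/(D + 3306) = 1/(-2349 + 3306) = 1/957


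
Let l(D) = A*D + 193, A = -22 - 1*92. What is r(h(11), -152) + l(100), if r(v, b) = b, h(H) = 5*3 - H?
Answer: -11359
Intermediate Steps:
h(H) = 15 - H
A = -114 (A = -22 - 92 = -114)
l(D) = 193 - 114*D (l(D) = -114*D + 193 = 193 - 114*D)
r(h(11), -152) + l(100) = -152 + (193 - 114*100) = -152 + (193 - 11400) = -152 - 11207 = -11359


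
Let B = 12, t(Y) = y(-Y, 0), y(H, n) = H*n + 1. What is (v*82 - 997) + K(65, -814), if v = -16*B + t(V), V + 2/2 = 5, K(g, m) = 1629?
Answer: -15030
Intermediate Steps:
y(H, n) = 1 + H*n
V = 4 (V = -1 + 5 = 4)
t(Y) = 1 (t(Y) = 1 - Y*0 = 1 + 0 = 1)
v = -191 (v = -16*12 + 1 = -192 + 1 = -191)
(v*82 - 997) + K(65, -814) = (-191*82 - 997) + 1629 = (-15662 - 997) + 1629 = -16659 + 1629 = -15030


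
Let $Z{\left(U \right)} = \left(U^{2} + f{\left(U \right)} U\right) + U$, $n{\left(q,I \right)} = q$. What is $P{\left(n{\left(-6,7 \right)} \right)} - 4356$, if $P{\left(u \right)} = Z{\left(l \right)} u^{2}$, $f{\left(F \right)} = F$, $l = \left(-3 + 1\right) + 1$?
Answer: $-4320$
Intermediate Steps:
$l = -1$ ($l = -2 + 1 = -1$)
$Z{\left(U \right)} = U + 2 U^{2}$ ($Z{\left(U \right)} = \left(U^{2} + U U\right) + U = \left(U^{2} + U^{2}\right) + U = 2 U^{2} + U = U + 2 U^{2}$)
$P{\left(u \right)} = u^{2}$ ($P{\left(u \right)} = - (1 + 2 \left(-1\right)) u^{2} = - (1 - 2) u^{2} = \left(-1\right) \left(-1\right) u^{2} = 1 u^{2} = u^{2}$)
$P{\left(n{\left(-6,7 \right)} \right)} - 4356 = \left(-6\right)^{2} - 4356 = 36 - 4356 = -4320$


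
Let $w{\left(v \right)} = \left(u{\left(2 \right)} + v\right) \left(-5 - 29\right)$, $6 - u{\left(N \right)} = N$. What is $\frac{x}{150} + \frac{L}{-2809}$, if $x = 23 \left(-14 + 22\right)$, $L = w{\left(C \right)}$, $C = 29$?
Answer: $\frac{342578}{210675} \approx 1.6261$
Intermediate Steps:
$u{\left(N \right)} = 6 - N$
$w{\left(v \right)} = -136 - 34 v$ ($w{\left(v \right)} = \left(\left(6 - 2\right) + v\right) \left(-5 - 29\right) = \left(\left(6 - 2\right) + v\right) \left(-34\right) = \left(4 + v\right) \left(-34\right) = -136 - 34 v$)
$L = -1122$ ($L = -136 - 986 = -1122$)
$x = 184$ ($x = 23 \cdot 8 = 184$)
$\frac{x}{150} + \frac{L}{-2809} = \frac{184}{150} - \frac{1122}{-2809} = 184 \cdot \frac{1}{150} - - \frac{1122}{2809} = \frac{92}{75} + \frac{1122}{2809} = \frac{342578}{210675}$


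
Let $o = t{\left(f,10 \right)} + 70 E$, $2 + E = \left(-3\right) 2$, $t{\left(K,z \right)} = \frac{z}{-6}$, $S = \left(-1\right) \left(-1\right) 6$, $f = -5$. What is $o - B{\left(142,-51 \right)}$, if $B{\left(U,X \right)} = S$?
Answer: $- \frac{1703}{3} \approx -567.67$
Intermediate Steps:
$S = 6$ ($S = 1 \cdot 6 = 6$)
$t{\left(K,z \right)} = - \frac{z}{6}$ ($t{\left(K,z \right)} = z \left(- \frac{1}{6}\right) = - \frac{z}{6}$)
$B{\left(U,X \right)} = 6$
$E = -8$ ($E = -2 - 6 = -8$)
$o = - \frac{1685}{3}$ ($o = \left(- \frac{1}{6}\right) 10 + 70 \left(-8\right) = - \frac{5}{3} - 560 = - \frac{1685}{3} \approx -561.67$)
$o - B{\left(142,-51 \right)} = - \frac{1685}{3} - 6 = - \frac{1703}{3}$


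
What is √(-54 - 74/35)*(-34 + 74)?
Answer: 16*I*√17185/7 ≈ 299.64*I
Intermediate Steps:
√(-54 - 74/35)*(-34 + 74) = √(-54 - 74*1/35)*40 = √(-54 - 74/35)*40 = √(-1964/35)*40 = (2*I*√17185/35)*40 = 16*I*√17185/7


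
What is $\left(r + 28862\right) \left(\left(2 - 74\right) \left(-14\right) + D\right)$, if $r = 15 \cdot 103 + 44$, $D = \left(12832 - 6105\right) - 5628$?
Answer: $64160257$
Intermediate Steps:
$D = 1099$ ($D = 6727 - 5628 = 1099$)
$r = 1589$ ($r = 1545 + 44 = 1589$)
$\left(r + 28862\right) \left(\left(2 - 74\right) \left(-14\right) + D\right) = \left(1589 + 28862\right) \left(\left(2 - 74\right) \left(-14\right) + 1099\right) = 30451 \left(\left(-72\right) \left(-14\right) + 1099\right) = 30451 \left(1008 + 1099\right) = 30451 \cdot 2107 = 64160257$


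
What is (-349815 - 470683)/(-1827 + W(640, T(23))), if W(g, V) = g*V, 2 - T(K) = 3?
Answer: 820498/2467 ≈ 332.59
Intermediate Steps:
T(K) = -1 (T(K) = 2 - 1*3 = 2 - 3 = -1)
W(g, V) = V*g
(-349815 - 470683)/(-1827 + W(640, T(23))) = (-349815 - 470683)/(-1827 - 1*640) = -820498/(-1827 - 640) = -820498/(-2467) = -820498*(-1/2467) = 820498/2467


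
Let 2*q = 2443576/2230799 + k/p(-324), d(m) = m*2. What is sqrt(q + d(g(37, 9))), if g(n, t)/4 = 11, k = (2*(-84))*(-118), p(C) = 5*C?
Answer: sqrt(830666791404109110)/100385955 ≈ 9.0791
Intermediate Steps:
k = 19824 (k = -168*(-118) = 19824)
g(n, t) = 44 (g(n, t) = 4*11 = 44)
d(m) = 2*m
q = -1677698594/301157865 (q = (2443576/2230799 + 19824/((5*(-324))))/2 = (2443576*(1/2230799) + 19824/(-1620))/2 = (2443576/2230799 + 19824*(-1/1620))/2 = (2443576/2230799 - 1652/135)/2 = (1/2)*(-3355397188/301157865) = -1677698594/301157865 ≈ -5.5708)
sqrt(q + d(g(37, 9))) = sqrt(-1677698594/301157865 + 2*44) = sqrt(-1677698594/301157865 + 88) = sqrt(24824193526/301157865) = sqrt(830666791404109110)/100385955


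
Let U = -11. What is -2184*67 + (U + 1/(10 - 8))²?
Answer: -584871/4 ≈ -1.4622e+5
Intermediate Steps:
-2184*67 + (U + 1/(10 - 8))² = -2184*67 + (-11 + 1/(10 - 8))² = -364*402 + (-11 + 1/2)² = -146328 + (-11 + ½)² = -146328 + (-21/2)² = -146328 + 441/4 = -584871/4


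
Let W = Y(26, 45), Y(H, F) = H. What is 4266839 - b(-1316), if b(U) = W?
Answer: 4266813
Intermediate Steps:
W = 26
b(U) = 26
4266839 - b(-1316) = 4266839 - 1*26 = 4266839 - 26 = 4266813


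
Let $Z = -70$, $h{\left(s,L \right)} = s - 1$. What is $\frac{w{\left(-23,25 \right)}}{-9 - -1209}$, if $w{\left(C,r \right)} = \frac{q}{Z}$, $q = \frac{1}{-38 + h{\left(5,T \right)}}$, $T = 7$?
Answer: $\frac{1}{2856000} \approx 3.5014 \cdot 10^{-7}$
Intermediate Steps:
$h{\left(s,L \right)} = -1 + s$
$q = - \frac{1}{34}$ ($q = \frac{1}{-38 + \left(-1 + 5\right)} = \frac{1}{-38 + 4} = \frac{1}{-34} = - \frac{1}{34} \approx -0.029412$)
$w{\left(C,r \right)} = \frac{1}{2380}$ ($w{\left(C,r \right)} = - \frac{1}{34 \left(-70\right)} = \left(- \frac{1}{34}\right) \left(- \frac{1}{70}\right) = \frac{1}{2380}$)
$\frac{w{\left(-23,25 \right)}}{-9 - -1209} = \frac{1}{2380 \left(-9 - -1209\right)} = \frac{1}{2380 \left(-9 + 1209\right)} = \frac{1}{2380 \cdot 1200} = \frac{1}{2380} \cdot \frac{1}{1200} = \frac{1}{2856000}$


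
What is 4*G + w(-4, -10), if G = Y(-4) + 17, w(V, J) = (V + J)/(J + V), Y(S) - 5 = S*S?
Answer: 153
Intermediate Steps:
Y(S) = 5 + S² (Y(S) = 5 + S*S = 5 + S²)
w(V, J) = 1 (w(V, J) = (J + V)/(J + V) = 1)
G = 38 (G = (5 + (-4)²) + 17 = (5 + 16) + 17 = 21 + 17 = 38)
4*G + w(-4, -10) = 4*38 + 1 = 152 + 1 = 153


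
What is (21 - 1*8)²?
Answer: 169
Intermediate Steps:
(21 - 1*8)² = (21 - 8)² = 13² = 169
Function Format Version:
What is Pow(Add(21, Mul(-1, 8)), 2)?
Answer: 169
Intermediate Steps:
Pow(Add(21, Mul(-1, 8)), 2) = Pow(Add(21, -8), 2) = Pow(13, 2) = 169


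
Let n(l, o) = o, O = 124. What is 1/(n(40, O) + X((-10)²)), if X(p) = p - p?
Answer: 1/124 ≈ 0.0080645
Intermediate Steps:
X(p) = 0
1/(n(40, O) + X((-10)²)) = 1/(124 + 0) = 1/124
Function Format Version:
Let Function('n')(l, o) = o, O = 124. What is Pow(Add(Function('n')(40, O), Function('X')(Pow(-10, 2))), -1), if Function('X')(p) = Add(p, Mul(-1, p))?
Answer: Rational(1, 124) ≈ 0.0080645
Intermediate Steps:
Function('X')(p) = 0
Pow(Add(Function('n')(40, O), Function('X')(Pow(-10, 2))), -1) = Pow(Add(124, 0), -1) = Pow(124, -1) = Rational(1, 124)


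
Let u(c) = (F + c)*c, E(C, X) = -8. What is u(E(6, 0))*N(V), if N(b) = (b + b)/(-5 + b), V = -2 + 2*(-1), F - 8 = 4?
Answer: -256/9 ≈ -28.444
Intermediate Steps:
F = 12 (F = 8 + 4 = 12)
u(c) = c*(12 + c) (u(c) = (12 + c)*c = c*(12 + c))
V = -4 (V = -2 - 2 = -4)
N(b) = 2*b/(-5 + b) (N(b) = (2*b)/(-5 + b) = 2*b/(-5 + b))
u(E(6, 0))*N(V) = (-8*(12 - 8))*(2*(-4)/(-5 - 4)) = (-8*4)*(2*(-4)/(-9)) = -64*(-4)*(-1)/9 = -32*8/9 = -256/9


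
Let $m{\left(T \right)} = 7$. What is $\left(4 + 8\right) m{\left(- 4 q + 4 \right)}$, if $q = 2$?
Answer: $84$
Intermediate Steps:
$\left(4 + 8\right) m{\left(- 4 q + 4 \right)} = \left(4 + 8\right) 7 = 12 \cdot 7 = 84$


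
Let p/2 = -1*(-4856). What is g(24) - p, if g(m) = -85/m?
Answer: -233173/24 ≈ -9715.5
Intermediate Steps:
p = 9712 (p = 2*(-1*(-4856)) = 2*4856 = 9712)
g(24) - p = -85/24 - 1*9712 = -85*1/24 - 9712 = -85/24 - 9712 = -233173/24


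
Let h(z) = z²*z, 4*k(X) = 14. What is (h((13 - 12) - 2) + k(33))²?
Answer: 25/4 ≈ 6.2500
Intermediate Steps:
k(X) = 7/2 (k(X) = (¼)*14 = 7/2)
h(z) = z³
(h((13 - 12) - 2) + k(33))² = (((13 - 12) - 2)³ + 7/2)² = ((1 - 2)³ + 7/2)² = ((-1)³ + 7/2)² = (-1 + 7/2)² = (5/2)² = 25/4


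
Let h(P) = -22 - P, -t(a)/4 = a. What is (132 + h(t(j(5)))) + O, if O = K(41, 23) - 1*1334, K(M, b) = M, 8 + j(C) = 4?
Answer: -1199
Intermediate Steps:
j(C) = -4 (j(C) = -8 + 4 = -4)
t(a) = -4*a
O = -1293 (O = 41 - 1*1334 = 41 - 1334 = -1293)
(132 + h(t(j(5)))) + O = (132 + (-22 - (-4)*(-4))) - 1293 = (132 + (-22 - 1*16)) - 1293 = (132 + (-22 - 16)) - 1293 = (132 - 38) - 1293 = 94 - 1293 = -1199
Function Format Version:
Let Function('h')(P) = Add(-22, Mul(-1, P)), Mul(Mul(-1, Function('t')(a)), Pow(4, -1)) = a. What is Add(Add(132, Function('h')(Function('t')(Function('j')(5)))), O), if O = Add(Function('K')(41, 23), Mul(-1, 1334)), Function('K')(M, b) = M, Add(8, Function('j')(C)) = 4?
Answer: -1199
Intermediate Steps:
Function('j')(C) = -4 (Function('j')(C) = Add(-8, 4) = -4)
Function('t')(a) = Mul(-4, a)
O = -1293 (O = Add(41, Mul(-1, 1334)) = Add(41, -1334) = -1293)
Add(Add(132, Function('h')(Function('t')(Function('j')(5)))), O) = Add(Add(132, Add(-22, Mul(-1, Mul(-4, -4)))), -1293) = Add(Add(132, Add(-22, Mul(-1, 16))), -1293) = Add(Add(132, Add(-22, -16)), -1293) = Add(Add(132, -38), -1293) = Add(94, -1293) = -1199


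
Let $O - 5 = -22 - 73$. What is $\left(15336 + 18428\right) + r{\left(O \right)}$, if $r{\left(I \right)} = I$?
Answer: $33674$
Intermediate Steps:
$O = -90$ ($O = 5 - 95 = -90$)
$\left(15336 + 18428\right) + r{\left(O \right)} = \left(15336 + 18428\right) - 90 = 33764 - 90 = 33674$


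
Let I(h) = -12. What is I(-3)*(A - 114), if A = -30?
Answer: 1728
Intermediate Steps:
I(-3)*(A - 114) = -12*(-30 - 114) = -12*(-144) = 1728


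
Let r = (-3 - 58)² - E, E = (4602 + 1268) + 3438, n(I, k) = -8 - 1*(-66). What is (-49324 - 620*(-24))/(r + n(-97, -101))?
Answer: 34444/5529 ≈ 6.2297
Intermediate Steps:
n(I, k) = 58 (n(I, k) = -8 + 66 = 58)
E = 9308 (E = 5870 + 3438 = 9308)
r = -5587 (r = (-3 - 58)² - 1*9308 = (-61)² - 9308 = 3721 - 9308 = -5587)
(-49324 - 620*(-24))/(r + n(-97, -101)) = (-49324 - 620*(-24))/(-5587 + 58) = (-49324 + 14880)/(-5529) = -34444*(-1/5529) = 34444/5529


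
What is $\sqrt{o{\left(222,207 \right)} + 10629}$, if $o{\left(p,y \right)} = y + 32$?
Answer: $2 \sqrt{2717} \approx 104.25$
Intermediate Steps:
$o{\left(p,y \right)} = 32 + y$
$\sqrt{o{\left(222,207 \right)} + 10629} = \sqrt{\left(32 + 207\right) + 10629} = \sqrt{239 + 10629} = \sqrt{10868} = 2 \sqrt{2717}$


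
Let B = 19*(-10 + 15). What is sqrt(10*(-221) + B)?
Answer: 3*I*sqrt(235) ≈ 45.989*I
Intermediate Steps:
B = 95 (B = 19*5 = 95)
sqrt(10*(-221) + B) = sqrt(10*(-221) + 95) = sqrt(-2210 + 95) = sqrt(-2115) = 3*I*sqrt(235)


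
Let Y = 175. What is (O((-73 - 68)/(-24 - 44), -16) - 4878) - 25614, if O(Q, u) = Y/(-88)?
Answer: -2683471/88 ≈ -30494.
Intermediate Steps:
O(Q, u) = -175/88 (O(Q, u) = 175/(-88) = 175*(-1/88) = -175/88)
(O((-73 - 68)/(-24 - 44), -16) - 4878) - 25614 = (-175/88 - 4878) - 25614 = -429439/88 - 25614 = -2683471/88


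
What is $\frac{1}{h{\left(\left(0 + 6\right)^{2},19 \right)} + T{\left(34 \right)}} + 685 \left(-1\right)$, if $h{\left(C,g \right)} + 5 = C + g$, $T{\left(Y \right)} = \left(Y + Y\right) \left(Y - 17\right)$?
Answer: $- \frac{826109}{1206} \approx -685.0$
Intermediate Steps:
$T{\left(Y \right)} = 2 Y \left(-17 + Y\right)$
$h{\left(C,g \right)} = -5 + C + g$ ($h{\left(C,g \right)} = -5 + \left(C + g\right) = -5 + C + g$)
$\frac{1}{h{\left(\left(0 + 6\right)^{2},19 \right)} + T{\left(34 \right)}} + 685 \left(-1\right) = \frac{1}{\left(-5 + \left(0 + 6\right)^{2} + 19\right) + 2 \cdot 34 \left(-17 + 34\right)} + 685 \left(-1\right) = \frac{1}{\left(-5 + 6^{2} + 19\right) + 2 \cdot 34 \cdot 17} - 685 = \frac{1}{\left(-5 + 36 + 19\right) + 1156} - 685 = \frac{1}{50 + 1156} - 685 = \frac{1}{1206} - 685 = - \frac{826109}{1206}$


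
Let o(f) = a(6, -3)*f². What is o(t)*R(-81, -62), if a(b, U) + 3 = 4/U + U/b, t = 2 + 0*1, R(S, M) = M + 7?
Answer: 3190/3 ≈ 1063.3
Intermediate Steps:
R(S, M) = 7 + M
t = 2 (t = 2 + 0 = 2)
a(b, U) = -3 + 4/U + U/b (a(b, U) = -3 + (4/U + U/b) = -3 + 4/U + U/b)
o(f) = -29*f²/6 (o(f) = (-3 + 4/(-3) - 3/6)*f² = (-3 + 4*(-⅓) - 3*⅙)*f² = (-3 - 4/3 - ½)*f² = -29*f²/6)
o(t)*R(-81, -62) = (-29/6*2²)*(7 - 62) = -29/6*4*(-55) = -58/3*(-55) = 3190/3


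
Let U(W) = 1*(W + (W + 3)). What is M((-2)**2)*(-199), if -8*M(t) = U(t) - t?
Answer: 1393/8 ≈ 174.13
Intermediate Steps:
U(W) = 3 + 2*W (U(W) = 1*(W + (3 + W)) = 1*(3 + 2*W) = 3 + 2*W)
M(t) = -3/8 - t/8 (M(t) = -((3 + 2*t) - t)/8 = -(3 + t)/8 = -3/8 - t/8)
M((-2)**2)*(-199) = (-3/8 - 1/8*(-2)**2)*(-199) = (-3/8 - 1/8*4)*(-199) = (-3/8 - 1/2)*(-199) = -7/8*(-199) = 1393/8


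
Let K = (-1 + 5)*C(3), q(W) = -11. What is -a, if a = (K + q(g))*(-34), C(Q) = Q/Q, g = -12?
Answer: -238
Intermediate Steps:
C(Q) = 1
K = 4 (K = (-1 + 5)*1 = 4*1 = 4)
a = 238 (a = (4 - 11)*(-34) = -7*(-34) = 238)
-a = -1*238 = -238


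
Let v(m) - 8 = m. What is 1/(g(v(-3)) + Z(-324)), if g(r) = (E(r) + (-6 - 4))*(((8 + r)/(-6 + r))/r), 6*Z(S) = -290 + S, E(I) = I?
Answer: -3/268 ≈ -0.011194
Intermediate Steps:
v(m) = 8 + m
Z(S) = -145/3 + S/6 (Z(S) = (-290 + S)/6 = -145/3 + S/6)
g(r) = (-10 + r)*(8 + r)/(r*(-6 + r)) (g(r) = (r + (-6 - 4))*(((8 + r)/(-6 + r))/r) = (r - 10)*(((8 + r)/(-6 + r))/r) = (-10 + r)*((8 + r)/(r*(-6 + r))) = (-10 + r)*(8 + r)/(r*(-6 + r)))
1/(g(v(-3)) + Z(-324)) = 1/((-80 + (8 - 3)² - 2*(8 - 3))/((8 - 3)*(-6 + (8 - 3))) + (-145/3 + (⅙)*(-324))) = 1/((-80 + 5² - 2*5)/(5*(-6 + 5)) + (-145/3 - 54)) = 1/((⅕)*(-80 + 25 - 10)/(-1) - 307/3) = 1/((⅕)*(-1)*(-65) - 307/3) = 1/(13 - 307/3) = 1/(-268/3) = -3/268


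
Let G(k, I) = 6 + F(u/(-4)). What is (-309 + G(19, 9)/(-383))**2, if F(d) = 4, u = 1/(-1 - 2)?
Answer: 14008379449/146689 ≈ 95497.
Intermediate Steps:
u = -1/3 (u = 1/(-3) = -1/3 ≈ -0.33333)
G(k, I) = 10 (G(k, I) = 6 + 4 = 10)
(-309 + G(19, 9)/(-383))**2 = (-309 + 10/(-383))**2 = (-309 + 10*(-1/383))**2 = (-309 - 10/383)**2 = (-118357/383)**2 = 14008379449/146689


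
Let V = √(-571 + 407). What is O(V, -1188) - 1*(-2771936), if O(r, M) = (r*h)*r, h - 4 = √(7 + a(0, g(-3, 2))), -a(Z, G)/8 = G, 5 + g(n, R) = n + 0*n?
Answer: 2771280 - 164*√71 ≈ 2.7699e+6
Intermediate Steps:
g(n, R) = -5 + n (g(n, R) = -5 + (n + 0*n) = -5 + (n + 0) = -5 + n)
a(Z, G) = -8*G
h = 4 + √71 (h = 4 + √(7 - 8*(-5 - 3)) = 4 + √(7 - 8*(-8)) = 4 + √(7 + 64) = 4 + √71 ≈ 12.426)
V = 2*I*√41 (V = √(-164) = 2*I*√41 ≈ 12.806*I)
O(r, M) = r²*(4 + √71) (O(r, M) = (r*(4 + √71))*r = r²*(4 + √71))
O(V, -1188) - 1*(-2771936) = (2*I*√41)²*(4 + √71) - 1*(-2771936) = -164*(4 + √71) + 2771936 = (-656 - 164*√71) + 2771936 = 2771280 - 164*√71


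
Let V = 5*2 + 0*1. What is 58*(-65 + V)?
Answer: -3190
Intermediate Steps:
V = 10 (V = 10 + 0 = 10)
58*(-65 + V) = 58*(-65 + 10) = 58*(-55) = -3190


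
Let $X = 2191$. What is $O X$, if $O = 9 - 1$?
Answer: $17528$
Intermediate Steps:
$O = 8$ ($O = 9 - 1 = 8$)
$O X = 8 \cdot 2191 = 17528$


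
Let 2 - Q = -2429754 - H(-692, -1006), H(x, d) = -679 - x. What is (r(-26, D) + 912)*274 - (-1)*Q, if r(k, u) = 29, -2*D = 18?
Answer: 2687603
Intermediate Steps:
D = -9 (D = -½*18 = -9)
Q = 2429769 (Q = 2 - (-2429754 - (-679 - 1*(-692))) = 2 - (-2429754 - (-679 + 692)) = 2 - (-2429754 - 1*13) = 2 - (-2429754 - 13) = 2 - 1*(-2429767) = 2 + 2429767 = 2429769)
(r(-26, D) + 912)*274 - (-1)*Q = (29 + 912)*274 - (-1)*2429769 = 941*274 - 1*(-2429769) = 257834 + 2429769 = 2687603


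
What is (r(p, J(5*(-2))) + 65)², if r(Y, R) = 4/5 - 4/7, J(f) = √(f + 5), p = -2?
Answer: 5212089/1225 ≈ 4254.8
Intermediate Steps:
J(f) = √(5 + f)
r(Y, R) = 8/35 (r(Y, R) = 4*(⅕) - 4*⅐ = ⅘ - 4/7 = 8/35)
(r(p, J(5*(-2))) + 65)² = (8/35 + 65)² = (2283/35)² = 5212089/1225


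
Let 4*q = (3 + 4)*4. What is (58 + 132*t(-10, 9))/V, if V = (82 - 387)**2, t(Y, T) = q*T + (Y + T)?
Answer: 8242/93025 ≈ 0.088600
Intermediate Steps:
q = 7 (q = ((3 + 4)*4)/4 = (7*4)/4 = (1/4)*28 = 7)
t(Y, T) = Y + 8*T (t(Y, T) = 7*T + (Y + T) = 7*T + (T + Y) = Y + 8*T)
V = 93025 (V = (-305)**2 = 93025)
(58 + 132*t(-10, 9))/V = (58 + 132*(-10 + 8*9))/93025 = (58 + 132*(-10 + 72))*(1/93025) = (58 + 132*62)*(1/93025) = (58 + 8184)*(1/93025) = 8242*(1/93025) = 8242/93025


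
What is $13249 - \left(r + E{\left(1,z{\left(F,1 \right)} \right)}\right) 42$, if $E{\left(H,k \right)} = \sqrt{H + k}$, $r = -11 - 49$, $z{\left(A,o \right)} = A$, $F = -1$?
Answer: $15769$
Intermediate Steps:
$r = -60$ ($r = -11 - 49 = -60$)
$13249 - \left(r + E{\left(1,z{\left(F,1 \right)} \right)}\right) 42 = 13249 - \left(-60 + \sqrt{1 - 1}\right) 42 = 13249 - \left(-60 + \sqrt{0}\right) 42 = 13249 - \left(-60 + 0\right) 42 = 13249 - \left(-60\right) 42 = 13249 - -2520 = 13249 + 2520 = 15769$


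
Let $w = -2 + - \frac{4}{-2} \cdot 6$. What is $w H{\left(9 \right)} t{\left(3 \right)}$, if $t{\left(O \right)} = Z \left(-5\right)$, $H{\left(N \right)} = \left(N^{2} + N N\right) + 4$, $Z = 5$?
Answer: $-41500$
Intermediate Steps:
$H{\left(N \right)} = 4 + 2 N^{2}$ ($H{\left(N \right)} = \left(N^{2} + N^{2}\right) + 4 = 2 N^{2} + 4 = 4 + 2 N^{2}$)
$t{\left(O \right)} = -25$ ($t{\left(O \right)} = 5 \left(-5\right) = -25$)
$w = 10$ ($w = -2 + \left(-4\right) \left(- \frac{1}{2}\right) 6 = -2 + 2 \cdot 6 = -2 + 12 = 10$)
$w H{\left(9 \right)} t{\left(3 \right)} = 10 \left(4 + 2 \cdot 9^{2}\right) \left(-25\right) = 10 \left(4 + 2 \cdot 81\right) \left(-25\right) = 10 \left(4 + 162\right) \left(-25\right) = 10 \cdot 166 \left(-25\right) = 1660 \left(-25\right) = -41500$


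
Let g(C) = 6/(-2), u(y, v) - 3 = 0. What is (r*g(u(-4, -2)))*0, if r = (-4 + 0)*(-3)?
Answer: 0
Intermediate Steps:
u(y, v) = 3 (u(y, v) = 3 + 0 = 3)
g(C) = -3 (g(C) = 6*(-1/2) = -3)
r = 12 (r = -4*(-3) = 12)
(r*g(u(-4, -2)))*0 = (12*(-3))*0 = -36*0 = 0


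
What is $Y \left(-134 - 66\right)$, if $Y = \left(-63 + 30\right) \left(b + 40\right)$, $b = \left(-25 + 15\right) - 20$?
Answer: $66000$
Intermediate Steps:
$b = -30$ ($b = -10 - 20 = -30$)
$Y = -330$ ($Y = \left(-63 + 30\right) \left(-30 + 40\right) = \left(-33\right) 10 = -330$)
$Y \left(-134 - 66\right) = - 330 \left(-134 - 66\right) = \left(-330\right) \left(-200\right) = 66000$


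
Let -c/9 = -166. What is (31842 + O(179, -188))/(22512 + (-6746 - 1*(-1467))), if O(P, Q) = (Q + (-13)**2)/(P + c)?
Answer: 53271647/28830809 ≈ 1.8477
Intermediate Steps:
c = 1494 (c = -9*(-166) = 1494)
O(P, Q) = (169 + Q)/(1494 + P) (O(P, Q) = (Q + (-13)**2)/(P + 1494) = (Q + 169)/(1494 + P) = (169 + Q)/(1494 + P))
(31842 + O(179, -188))/(22512 + (-6746 - 1*(-1467))) = (31842 + (169 - 188)/(1494 + 179))/(22512 + (-6746 - 1*(-1467))) = (31842 - 19/1673)/(22512 + (-6746 + 1467)) = (31842 + (1/1673)*(-19))/(22512 - 5279) = (31842 - 19/1673)/17233 = (53271647/1673)*(1/17233) = 53271647/28830809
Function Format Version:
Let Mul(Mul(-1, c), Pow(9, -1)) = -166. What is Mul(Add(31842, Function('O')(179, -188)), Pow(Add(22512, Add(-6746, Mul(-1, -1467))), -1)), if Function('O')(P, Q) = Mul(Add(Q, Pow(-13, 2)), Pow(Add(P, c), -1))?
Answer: Rational(53271647, 28830809) ≈ 1.8477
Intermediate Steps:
c = 1494 (c = Mul(-9, -166) = 1494)
Function('O')(P, Q) = Mul(Pow(Add(1494, P), -1), Add(169, Q)) (Function('O')(P, Q) = Mul(Add(Q, Pow(-13, 2)), Pow(Add(P, 1494), -1)) = Mul(Add(Q, 169), Pow(Add(1494, P), -1)) = Mul(Add(169, Q), Pow(Add(1494, P), -1)) = Mul(Pow(Add(1494, P), -1), Add(169, Q)))
Mul(Add(31842, Function('O')(179, -188)), Pow(Add(22512, Add(-6746, Mul(-1, -1467))), -1)) = Mul(Add(31842, Mul(Pow(Add(1494, 179), -1), Add(169, -188))), Pow(Add(22512, Add(-6746, Mul(-1, -1467))), -1)) = Mul(Add(31842, Mul(Pow(1673, -1), -19)), Pow(Add(22512, Add(-6746, 1467)), -1)) = Mul(Add(31842, Mul(Rational(1, 1673), -19)), Pow(Add(22512, -5279), -1)) = Mul(Add(31842, Rational(-19, 1673)), Pow(17233, -1)) = Mul(Rational(53271647, 1673), Rational(1, 17233)) = Rational(53271647, 28830809)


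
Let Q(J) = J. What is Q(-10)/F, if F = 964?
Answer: -5/482 ≈ -0.010373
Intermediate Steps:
Q(-10)/F = -10/964 = -10*1/964 = -5/482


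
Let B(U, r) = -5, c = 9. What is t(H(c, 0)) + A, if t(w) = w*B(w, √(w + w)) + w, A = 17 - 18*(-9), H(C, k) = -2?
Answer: 187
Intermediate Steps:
A = 179 (A = 17 + 162 = 179)
t(w) = -4*w (t(w) = w*(-5) + w = -5*w + w = -4*w)
t(H(c, 0)) + A = -4*(-2) + 179 = 8 + 179 = 187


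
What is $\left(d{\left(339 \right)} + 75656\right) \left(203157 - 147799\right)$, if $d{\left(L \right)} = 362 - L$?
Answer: $4189438082$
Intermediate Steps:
$\left(d{\left(339 \right)} + 75656\right) \left(203157 - 147799\right) = \left(\left(362 - 339\right) + 75656\right) \left(203157 - 147799\right) = \left(\left(362 - 339\right) + 75656\right) 55358 = \left(23 + 75656\right) 55358 = 75679 \cdot 55358 = 4189438082$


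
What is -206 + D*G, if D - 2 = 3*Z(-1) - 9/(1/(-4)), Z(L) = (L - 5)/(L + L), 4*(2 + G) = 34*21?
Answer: 16179/2 ≈ 8089.5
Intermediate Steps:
G = 353/2 (G = -2 + (34*21)/4 = -2 + (¼)*714 = -2 + 357/2 = 353/2 ≈ 176.50)
Z(L) = (-5 + L)/(2*L) (Z(L) = (-5 + L)/((2*L)) = (-5 + L)*(1/(2*L)) = (-5 + L)/(2*L))
D = 47 (D = 2 + (3*((½)*(-5 - 1)/(-1)) - 9/(1/(-4))) = 2 + (3*((½)*(-1)*(-6)) - 9/(-¼)) = 2 + (3*3 - 9*(-4)) = 2 + (9 + 36) = 2 + 45 = 47)
-206 + D*G = -206 + 47*(353/2) = -206 + 16591/2 = 16179/2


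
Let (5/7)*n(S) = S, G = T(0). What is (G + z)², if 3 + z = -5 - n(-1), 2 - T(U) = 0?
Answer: 529/25 ≈ 21.160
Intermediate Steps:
T(U) = 2 (T(U) = 2 - 1*0 = 2 + 0 = 2)
G = 2
n(S) = 7*S/5
z = -33/5 (z = -3 + (-5 - 7*(-1)/5) = -3 + (-5 - 1*(-7/5)) = -3 + (-5 + 7/5) = -3 - 18/5 = -33/5 ≈ -6.6000)
(G + z)² = (2 - 33/5)² = (-23/5)² = 529/25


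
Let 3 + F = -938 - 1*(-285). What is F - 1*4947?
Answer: -5603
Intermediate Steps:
F = -656 (F = -3 + (-938 - 1*(-285)) = -3 + (-938 + 285) = -3 - 653 = -656)
F - 1*4947 = -656 - 1*4947 = -656 - 4947 = -5603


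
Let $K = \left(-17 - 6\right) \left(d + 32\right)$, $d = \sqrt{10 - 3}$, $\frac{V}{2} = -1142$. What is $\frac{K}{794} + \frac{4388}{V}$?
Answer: $- \frac{645637}{226687} - \frac{23 \sqrt{7}}{794} \approx -2.9248$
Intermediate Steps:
$V = -2284$ ($V = 2 \left(-1142\right) = -2284$)
$d = \sqrt{7} \approx 2.6458$
$K = -736 - 23 \sqrt{7}$ ($K = \left(-17 - 6\right) \left(\sqrt{7} + 32\right) = \left(-17 - 6\right) \left(32 + \sqrt{7}\right) = - 23 \left(32 + \sqrt{7}\right) = -736 - 23 \sqrt{7} \approx -796.85$)
$\frac{K}{794} + \frac{4388}{V} = \frac{-736 - 23 \sqrt{7}}{794} + \frac{4388}{-2284} = \left(-736 - 23 \sqrt{7}\right) \frac{1}{794} + 4388 \left(- \frac{1}{2284}\right) = \left(- \frac{368}{397} - \frac{23 \sqrt{7}}{794}\right) - \frac{1097}{571} = - \frac{645637}{226687} - \frac{23 \sqrt{7}}{794}$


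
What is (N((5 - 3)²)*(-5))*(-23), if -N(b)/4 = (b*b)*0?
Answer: 0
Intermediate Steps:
N(b) = 0 (N(b) = -4*b*b*0 = -4*b²*0 = -4*0 = 0)
(N((5 - 3)²)*(-5))*(-23) = (0*(-5))*(-23) = 0*(-23) = 0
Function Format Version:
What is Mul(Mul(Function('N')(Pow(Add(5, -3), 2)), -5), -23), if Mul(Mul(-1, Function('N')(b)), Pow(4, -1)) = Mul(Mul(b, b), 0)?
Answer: 0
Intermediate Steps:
Function('N')(b) = 0 (Function('N')(b) = Mul(-4, Mul(Mul(b, b), 0)) = Mul(-4, Mul(Pow(b, 2), 0)) = Mul(-4, 0) = 0)
Mul(Mul(Function('N')(Pow(Add(5, -3), 2)), -5), -23) = Mul(Mul(0, -5), -23) = Mul(0, -23) = 0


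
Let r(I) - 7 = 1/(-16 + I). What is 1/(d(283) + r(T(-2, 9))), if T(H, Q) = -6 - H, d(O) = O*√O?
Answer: -2780/9066055479 + 113200*√283/9066055479 ≈ 0.00020974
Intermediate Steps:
d(O) = O^(3/2)
r(I) = 7 + 1/(-16 + I)
1/(d(283) + r(T(-2, 9))) = 1/(283^(3/2) + (-111 + 7*(-6 - 1*(-2)))/(-16 + (-6 - 1*(-2)))) = 1/(283*√283 + (-111 + 7*(-6 + 2))/(-16 + (-6 + 2))) = 1/(283*√283 + (-111 + 7*(-4))/(-16 - 4)) = 1/(283*√283 + (-111 - 28)/(-20)) = 1/(283*√283 - 1/20*(-139)) = 1/(283*√283 + 139/20) = 1/(139/20 + 283*√283)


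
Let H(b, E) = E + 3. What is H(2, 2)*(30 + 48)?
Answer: 390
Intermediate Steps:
H(b, E) = 3 + E
H(2, 2)*(30 + 48) = (3 + 2)*(30 + 48) = 5*78 = 390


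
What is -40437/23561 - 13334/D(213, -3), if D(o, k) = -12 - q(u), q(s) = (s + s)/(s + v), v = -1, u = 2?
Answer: 156757691/188488 ≈ 831.66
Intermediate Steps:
q(s) = 2*s/(-1 + s) (q(s) = (s + s)/(s - 1) = (2*s)/(-1 + s) = 2*s/(-1 + s))
D(o, k) = -16 (D(o, k) = -12 - 2*2/(-1 + 2) = -12 - 2*2/1 = -12 - 2*2 = -12 - 1*4 = -12 - 4 = -16)
-40437/23561 - 13334/D(213, -3) = -40437/23561 - 13334/(-16) = -40437*1/23561 - 13334*(-1/16) = -40437/23561 + 6667/8 = 156757691/188488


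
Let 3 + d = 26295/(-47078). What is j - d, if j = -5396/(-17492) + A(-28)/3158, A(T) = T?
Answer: 1254179489765/325072036426 ≈ 3.8582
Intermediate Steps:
d = -167529/47078 (d = -3 + 26295/(-47078) = -3 + 26295*(-1/47078) = -3 - 26295/47078 = -167529/47078 ≈ -3.5585)
j = 2068849/6904967 (j = -5396/(-17492) - 28/3158 = -5396*(-1/17492) - 28*1/3158 = 1349/4373 - 14/1579 = 2068849/6904967 ≈ 0.29962)
j - d = 2068849/6904967 - 1*(-167529/47078) = 2068849/6904967 + 167529/47078 = 1254179489765/325072036426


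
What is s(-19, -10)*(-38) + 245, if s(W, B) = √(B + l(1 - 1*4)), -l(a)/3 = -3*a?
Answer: 245 - 38*I*√37 ≈ 245.0 - 231.15*I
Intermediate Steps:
l(a) = 9*a (l(a) = -(-9)*a = 9*a)
s(W, B) = √(-27 + B) (s(W, B) = √(B + 9*(1 - 1*4)) = √(B + 9*(1 - 4)) = √(B + 9*(-3)) = √(B - 27) = √(-27 + B))
s(-19, -10)*(-38) + 245 = √(-27 - 10)*(-38) + 245 = √(-37)*(-38) + 245 = (I*√37)*(-38) + 245 = -38*I*√37 + 245 = 245 - 38*I*√37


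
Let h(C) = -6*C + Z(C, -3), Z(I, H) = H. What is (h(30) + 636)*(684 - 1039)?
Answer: -160815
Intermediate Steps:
h(C) = -3 - 6*C (h(C) = -6*C - 3 = -3 - 6*C)
(h(30) + 636)*(684 - 1039) = ((-3 - 6*30) + 636)*(684 - 1039) = ((-3 - 180) + 636)*(-355) = (-183 + 636)*(-355) = 453*(-355) = -160815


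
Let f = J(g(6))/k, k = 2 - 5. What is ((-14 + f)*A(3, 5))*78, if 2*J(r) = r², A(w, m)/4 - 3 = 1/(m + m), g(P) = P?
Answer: -19344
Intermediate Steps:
A(w, m) = 12 + 2/m (A(w, m) = 12 + 4/(m + m) = 12 + 4/((2*m)) = 12 + 4*(1/(2*m)) = 12 + 2/m)
k = -3
J(r) = r²/2
f = -6 (f = ((½)*6²)/(-3) = ((½)*36)*(-⅓) = 18*(-⅓) = -6)
((-14 + f)*A(3, 5))*78 = ((-14 - 6)*(12 + 2/5))*78 = -20*(12 + 2*(⅕))*78 = -20*(12 + ⅖)*78 = -20*62/5*78 = -248*78 = -19344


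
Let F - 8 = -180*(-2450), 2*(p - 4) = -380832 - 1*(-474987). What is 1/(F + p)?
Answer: 2/976179 ≈ 2.0488e-6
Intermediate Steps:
p = 94163/2 (p = 4 + (-380832 - 1*(-474987))/2 = 4 + (-380832 + 474987)/2 = 4 + (½)*94155 = 4 + 94155/2 = 94163/2 ≈ 47082.)
F = 441008 (F = 8 - 180*(-2450) = 8 + 441000 = 441008)
1/(F + p) = 1/(441008 + 94163/2) = 1/(976179/2) = 2/976179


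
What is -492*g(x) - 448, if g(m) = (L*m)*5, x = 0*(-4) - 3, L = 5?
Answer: 36452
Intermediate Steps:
x = -3 (x = 0 - 3 = -3)
g(m) = 25*m (g(m) = (5*m)*5 = 25*m)
-492*g(x) - 448 = -12300*(-3) - 448 = -492*(-75) - 448 = 36900 - 448 = 36452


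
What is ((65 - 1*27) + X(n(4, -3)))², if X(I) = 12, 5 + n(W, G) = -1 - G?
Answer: 2500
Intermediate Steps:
n(W, G) = -6 - G (n(W, G) = -5 + (-1 - G) = -6 - G)
((65 - 1*27) + X(n(4, -3)))² = ((65 - 1*27) + 12)² = ((65 - 27) + 12)² = (38 + 12)² = 50² = 2500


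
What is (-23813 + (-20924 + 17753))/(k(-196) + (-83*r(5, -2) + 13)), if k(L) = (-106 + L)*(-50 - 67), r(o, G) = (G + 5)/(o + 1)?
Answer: -53968/70611 ≈ -0.76430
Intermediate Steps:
r(o, G) = (5 + G)/(1 + o)
k(L) = 12402 - 117*L (k(L) = (-106 + L)*(-117) = 12402 - 117*L)
(-23813 + (-20924 + 17753))/(k(-196) + (-83*r(5, -2) + 13)) = (-23813 + (-20924 + 17753))/((12402 - 117*(-196)) + (-83*(5 - 2)/(1 + 5) + 13)) = (-23813 - 3171)/((12402 + 22932) + (-83*3/6 + 13)) = -26984/(35334 + (-83*3/6 + 13)) = -26984/(35334 + (-83*1/2 + 13)) = -26984/(35334 + (-83/2 + 13)) = -26984/(35334 - 57/2) = -26984/70611/2 = -26984*2/70611 = -53968/70611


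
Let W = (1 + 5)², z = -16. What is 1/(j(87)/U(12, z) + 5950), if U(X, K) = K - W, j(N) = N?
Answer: 52/309313 ≈ 0.00016811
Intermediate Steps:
W = 36 (W = 6² = 36)
U(X, K) = -36 + K (U(X, K) = K - 1*36 = K - 36 = -36 + K)
1/(j(87)/U(12, z) + 5950) = 1/(87/(-36 - 16) + 5950) = 1/(87/(-52) + 5950) = 1/(87*(-1/52) + 5950) = 1/(-87/52 + 5950) = 1/(309313/52) = 52/309313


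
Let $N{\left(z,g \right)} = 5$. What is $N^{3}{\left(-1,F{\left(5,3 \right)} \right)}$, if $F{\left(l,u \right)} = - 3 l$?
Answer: $125$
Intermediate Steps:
$N^{3}{\left(-1,F{\left(5,3 \right)} \right)} = 5^{3} = 125$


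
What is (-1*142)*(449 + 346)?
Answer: -112890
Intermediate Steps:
(-1*142)*(449 + 346) = -142*795 = -112890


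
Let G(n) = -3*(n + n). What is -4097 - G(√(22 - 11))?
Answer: -4097 + 6*√11 ≈ -4077.1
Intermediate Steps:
G(n) = -6*n
-4097 - G(√(22 - 11)) = -4097 - (-6)*√(22 - 11) = -4097 - (-6)*√11 = -4097 + 6*√11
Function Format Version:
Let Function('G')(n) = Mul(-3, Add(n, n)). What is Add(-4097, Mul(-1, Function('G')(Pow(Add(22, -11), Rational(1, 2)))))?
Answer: Add(-4097, Mul(6, Pow(11, Rational(1, 2)))) ≈ -4077.1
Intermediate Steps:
Function('G')(n) = Mul(-6, n) (Function('G')(n) = Mul(-3, Mul(2, n)) = Mul(-6, n))
Add(-4097, Mul(-1, Function('G')(Pow(Add(22, -11), Rational(1, 2))))) = Add(-4097, Mul(-1, Mul(-6, Pow(Add(22, -11), Rational(1, 2))))) = Add(-4097, Mul(-1, Mul(-6, Pow(11, Rational(1, 2))))) = Add(-4097, Mul(6, Pow(11, Rational(1, 2))))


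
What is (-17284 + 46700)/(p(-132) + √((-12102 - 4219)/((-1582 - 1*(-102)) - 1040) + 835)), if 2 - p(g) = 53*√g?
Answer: 12354720/(840 + √148436470 - 44520*I*√33) ≈ 2.4536 + 48.183*I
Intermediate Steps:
p(g) = 2 - 53*√g
(-17284 + 46700)/(p(-132) + √((-12102 - 4219)/((-1582 - 1*(-102)) - 1040) + 835)) = (-17284 + 46700)/((2 - 106*I*√33) + √((-12102 - 4219)/((-1582 - 1*(-102)) - 1040) + 835)) = 29416/((2 - 106*I*√33) + √(-16321/((-1582 + 102) - 1040) + 835)) = 29416/((2 - 106*I*√33) + √(-16321/(-1480 - 1040) + 835)) = 29416/((2 - 106*I*√33) + √(-16321/(-2520) + 835)) = 29416/((2 - 106*I*√33) + √(-16321*(-1/2520) + 835)) = 29416/((2 - 106*I*√33) + √(16321/2520 + 835)) = 29416/((2 - 106*I*√33) + √(2120521/2520)) = 29416/((2 - 106*I*√33) + √148436470/420) = 29416/(2 + √148436470/420 - 106*I*√33)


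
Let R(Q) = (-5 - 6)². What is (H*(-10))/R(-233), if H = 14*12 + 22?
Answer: -1900/121 ≈ -15.702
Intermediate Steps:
R(Q) = 121 (R(Q) = (-11)² = 121)
H = 190 (H = 168 + 22 = 190)
(H*(-10))/R(-233) = (190*(-10))/121 = -1900*1/121 = -1900/121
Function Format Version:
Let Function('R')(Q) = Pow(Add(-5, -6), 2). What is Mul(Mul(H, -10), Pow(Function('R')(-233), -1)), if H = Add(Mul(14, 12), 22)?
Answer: Rational(-1900, 121) ≈ -15.702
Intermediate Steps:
Function('R')(Q) = 121 (Function('R')(Q) = Pow(-11, 2) = 121)
H = 190 (H = Add(168, 22) = 190)
Mul(Mul(H, -10), Pow(Function('R')(-233), -1)) = Mul(Mul(190, -10), Pow(121, -1)) = Mul(-1900, Rational(1, 121)) = Rational(-1900, 121)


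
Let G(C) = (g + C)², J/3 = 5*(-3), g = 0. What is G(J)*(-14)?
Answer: -28350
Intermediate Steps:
J = -45 (J = 3*(5*(-3)) = 3*(-15) = -45)
G(C) = C² (G(C) = (0 + C)² = C²)
G(J)*(-14) = (-45)²*(-14) = 2025*(-14) = -28350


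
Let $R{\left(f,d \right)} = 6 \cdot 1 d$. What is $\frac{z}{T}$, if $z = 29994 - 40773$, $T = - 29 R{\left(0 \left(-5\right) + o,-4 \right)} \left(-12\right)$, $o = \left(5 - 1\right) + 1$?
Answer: $\frac{3593}{2784} \approx 1.2906$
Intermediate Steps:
$o = 5$ ($o = 4 + 1 = 5$)
$R{\left(f,d \right)} = 6 d$
$T = -8352$ ($T = - 29 \cdot 6 \left(-4\right) \left(-12\right) = \left(-29\right) \left(-24\right) \left(-12\right) = 696 \left(-12\right) = -8352$)
$z = -10779$
$\frac{z}{T} = - \frac{10779}{-8352} = \left(-10779\right) \left(- \frac{1}{8352}\right) = \frac{3593}{2784}$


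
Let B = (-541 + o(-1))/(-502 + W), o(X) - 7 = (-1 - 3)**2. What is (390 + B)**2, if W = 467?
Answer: 4096576/25 ≈ 1.6386e+5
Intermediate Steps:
o(X) = 23 (o(X) = 7 + (-1 - 3)**2 = 7 + (-4)**2 = 7 + 16 = 23)
B = 74/5 (B = (-541 + 23)/(-502 + 467) = -518/(-35) = -518*(-1/35) = 74/5 ≈ 14.800)
(390 + B)**2 = (390 + 74/5)**2 = (2024/5)**2 = 4096576/25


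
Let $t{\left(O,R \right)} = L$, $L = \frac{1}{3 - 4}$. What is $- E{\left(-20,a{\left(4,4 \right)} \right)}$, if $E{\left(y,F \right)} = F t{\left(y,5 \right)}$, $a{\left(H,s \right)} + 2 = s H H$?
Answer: $62$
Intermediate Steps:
$L = -1$ ($L = \frac{1}{-1} = -1$)
$t{\left(O,R \right)} = -1$
$a{\left(H,s \right)} = -2 + s H^{2}$ ($a{\left(H,s \right)} = -2 + s H H = -2 + H s H = -2 + s H^{2}$)
$E{\left(y,F \right)} = - F$ ($E{\left(y,F \right)} = F \left(-1\right) = - F$)
$- E{\left(-20,a{\left(4,4 \right)} \right)} = - \left(-1\right) \left(-2 + 4 \cdot 4^{2}\right) = - \left(-1\right) \left(-2 + 4 \cdot 16\right) = - \left(-1\right) \left(-2 + 64\right) = - \left(-1\right) 62 = \left(-1\right) \left(-62\right) = 62$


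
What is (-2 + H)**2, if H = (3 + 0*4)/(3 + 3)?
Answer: 9/4 ≈ 2.2500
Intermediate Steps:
H = 1/2 (H = (3 + 0)/6 = 3*(1/6) = 1/2 ≈ 0.50000)
(-2 + H)**2 = (-2 + 1/2)**2 = (-3/2)**2 = 9/4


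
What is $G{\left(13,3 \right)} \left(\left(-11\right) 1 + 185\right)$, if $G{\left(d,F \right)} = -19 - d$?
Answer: $-5568$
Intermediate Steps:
$G{\left(13,3 \right)} \left(\left(-11\right) 1 + 185\right) = \left(-19 - 13\right) \left(\left(-11\right) 1 + 185\right) = \left(-19 - 13\right) \left(-11 + 185\right) = \left(-32\right) 174 = -5568$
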